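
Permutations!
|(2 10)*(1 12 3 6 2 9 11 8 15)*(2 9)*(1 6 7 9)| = |(1 12 3 7 9 11 8 15 6)(2 10)| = 18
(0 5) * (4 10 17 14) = (0 5)(4 10 17 14) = [5, 1, 2, 3, 10, 0, 6, 7, 8, 9, 17, 11, 12, 13, 4, 15, 16, 14]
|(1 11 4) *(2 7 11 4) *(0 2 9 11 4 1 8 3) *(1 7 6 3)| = |(0 2 6 3)(1 7 4 8)(9 11)| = 4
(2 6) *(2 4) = (2 6 4) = [0, 1, 6, 3, 2, 5, 4]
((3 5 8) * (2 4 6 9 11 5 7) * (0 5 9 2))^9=(0 7 3 8 5)(9 11)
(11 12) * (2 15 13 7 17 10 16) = (2 15 13 7 17 10 16)(11 12) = [0, 1, 15, 3, 4, 5, 6, 17, 8, 9, 16, 12, 11, 7, 14, 13, 2, 10]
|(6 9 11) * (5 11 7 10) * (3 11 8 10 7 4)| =15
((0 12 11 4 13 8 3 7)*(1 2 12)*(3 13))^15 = ((0 1 2 12 11 4 3 7)(8 13))^15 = (0 7 3 4 11 12 2 1)(8 13)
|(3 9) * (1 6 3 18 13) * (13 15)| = 7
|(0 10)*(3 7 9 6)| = |(0 10)(3 7 9 6)| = 4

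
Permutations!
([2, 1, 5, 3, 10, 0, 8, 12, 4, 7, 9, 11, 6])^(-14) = (12)(0 2 5)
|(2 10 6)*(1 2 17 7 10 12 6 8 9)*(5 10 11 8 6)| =11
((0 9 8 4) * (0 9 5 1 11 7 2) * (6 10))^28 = (0 7 1)(2 11 5)(4 9 8)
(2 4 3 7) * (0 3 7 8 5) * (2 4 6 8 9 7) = [3, 1, 6, 9, 2, 0, 8, 4, 5, 7] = (0 3 9 7 4 2 6 8 5)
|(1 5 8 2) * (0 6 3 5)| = 7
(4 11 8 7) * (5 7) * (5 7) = [0, 1, 2, 3, 11, 5, 6, 4, 7, 9, 10, 8] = (4 11 8 7)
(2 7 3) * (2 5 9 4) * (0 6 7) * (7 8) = [6, 1, 0, 5, 2, 9, 8, 3, 7, 4] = (0 6 8 7 3 5 9 4 2)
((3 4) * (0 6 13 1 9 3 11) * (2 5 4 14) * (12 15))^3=(0 1 14 4 6 9 2 11 13 3 5)(12 15)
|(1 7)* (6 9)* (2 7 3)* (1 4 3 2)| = |(1 2 7 4 3)(6 9)| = 10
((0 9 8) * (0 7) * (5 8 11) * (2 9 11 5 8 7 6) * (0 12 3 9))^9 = (0 2 6 8 11)(3 12 7 5 9)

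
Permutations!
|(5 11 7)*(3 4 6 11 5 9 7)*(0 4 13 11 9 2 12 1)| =24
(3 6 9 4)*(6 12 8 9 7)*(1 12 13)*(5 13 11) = (1 12 8 9 4 3 11 5 13)(6 7) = [0, 12, 2, 11, 3, 13, 7, 6, 9, 4, 10, 5, 8, 1]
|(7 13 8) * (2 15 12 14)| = 12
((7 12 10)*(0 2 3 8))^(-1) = (0 8 3 2)(7 10 12)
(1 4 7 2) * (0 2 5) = (0 2 1 4 7 5) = [2, 4, 1, 3, 7, 0, 6, 5]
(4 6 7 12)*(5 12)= [0, 1, 2, 3, 6, 12, 7, 5, 8, 9, 10, 11, 4]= (4 6 7 5 12)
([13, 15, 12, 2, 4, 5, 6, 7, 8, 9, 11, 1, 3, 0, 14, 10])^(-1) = [13, 11, 3, 12, 4, 5, 6, 7, 8, 9, 15, 10, 2, 0, 14, 1]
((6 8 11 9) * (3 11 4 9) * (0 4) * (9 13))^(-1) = (0 8 6 9 13 4)(3 11)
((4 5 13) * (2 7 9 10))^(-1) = ((2 7 9 10)(4 5 13))^(-1) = (2 10 9 7)(4 13 5)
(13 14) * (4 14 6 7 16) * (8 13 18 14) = (4 8 13 6 7 16)(14 18) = [0, 1, 2, 3, 8, 5, 7, 16, 13, 9, 10, 11, 12, 6, 18, 15, 4, 17, 14]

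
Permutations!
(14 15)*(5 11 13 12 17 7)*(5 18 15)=(5 11 13 12 17 7 18 15 14)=[0, 1, 2, 3, 4, 11, 6, 18, 8, 9, 10, 13, 17, 12, 5, 14, 16, 7, 15]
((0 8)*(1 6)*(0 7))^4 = ((0 8 7)(1 6))^4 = (0 8 7)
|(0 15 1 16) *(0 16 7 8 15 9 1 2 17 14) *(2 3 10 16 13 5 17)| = 13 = |(0 9 1 7 8 15 3 10 16 13 5 17 14)|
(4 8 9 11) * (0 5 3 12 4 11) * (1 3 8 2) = [5, 3, 1, 12, 2, 8, 6, 7, 9, 0, 10, 11, 4] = (0 5 8 9)(1 3 12 4 2)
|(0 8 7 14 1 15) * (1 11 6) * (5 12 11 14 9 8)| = |(0 5 12 11 6 1 15)(7 9 8)| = 21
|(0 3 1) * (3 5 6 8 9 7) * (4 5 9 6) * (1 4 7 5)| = 14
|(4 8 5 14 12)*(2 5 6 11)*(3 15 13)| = |(2 5 14 12 4 8 6 11)(3 15 13)| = 24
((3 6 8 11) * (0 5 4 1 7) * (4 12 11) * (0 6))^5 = ((0 5 12 11 3)(1 7 6 8 4))^5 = (12)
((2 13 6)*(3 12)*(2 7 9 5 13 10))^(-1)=(2 10)(3 12)(5 9 7 6 13)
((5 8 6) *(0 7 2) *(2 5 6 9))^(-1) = ((0 7 5 8 9 2))^(-1) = (0 2 9 8 5 7)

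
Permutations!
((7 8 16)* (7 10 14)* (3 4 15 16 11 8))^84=((3 4 15 16 10 14 7)(8 11))^84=(16)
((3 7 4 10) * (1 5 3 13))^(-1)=(1 13 10 4 7 3 5)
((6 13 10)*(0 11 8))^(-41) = (0 11 8)(6 13 10)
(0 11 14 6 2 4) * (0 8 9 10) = (0 11 14 6 2 4 8 9 10) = [11, 1, 4, 3, 8, 5, 2, 7, 9, 10, 0, 14, 12, 13, 6]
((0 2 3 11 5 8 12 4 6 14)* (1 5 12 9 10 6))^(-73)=((0 2 3 11 12 4 1 5 8 9 10 6 14))^(-73)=(0 4 10 3 5 14 12 9 2 1 6 11 8)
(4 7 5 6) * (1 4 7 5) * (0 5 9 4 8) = (0 5 6 7 1 8)(4 9) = [5, 8, 2, 3, 9, 6, 7, 1, 0, 4]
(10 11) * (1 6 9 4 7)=[0, 6, 2, 3, 7, 5, 9, 1, 8, 4, 11, 10]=(1 6 9 4 7)(10 11)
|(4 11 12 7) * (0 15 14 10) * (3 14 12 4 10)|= |(0 15 12 7 10)(3 14)(4 11)|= 10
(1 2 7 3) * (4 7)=(1 2 4 7 3)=[0, 2, 4, 1, 7, 5, 6, 3]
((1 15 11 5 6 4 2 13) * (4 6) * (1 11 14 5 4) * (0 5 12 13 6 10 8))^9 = ((0 5 1 15 14 12 13 11 4 2 6 10 8))^9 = (0 2 12 5 6 13 1 10 11 15 8 4 14)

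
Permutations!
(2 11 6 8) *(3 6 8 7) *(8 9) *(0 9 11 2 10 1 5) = (11)(0 9 8 10 1 5)(3 6 7) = [9, 5, 2, 6, 4, 0, 7, 3, 10, 8, 1, 11]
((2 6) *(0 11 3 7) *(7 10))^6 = ((0 11 3 10 7)(2 6))^6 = (0 11 3 10 7)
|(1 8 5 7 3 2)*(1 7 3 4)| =7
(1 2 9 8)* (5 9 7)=[0, 2, 7, 3, 4, 9, 6, 5, 1, 8]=(1 2 7 5 9 8)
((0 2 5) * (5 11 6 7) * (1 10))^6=(11)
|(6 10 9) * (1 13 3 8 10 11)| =|(1 13 3 8 10 9 6 11)| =8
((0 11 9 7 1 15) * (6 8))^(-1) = ((0 11 9 7 1 15)(6 8))^(-1) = (0 15 1 7 9 11)(6 8)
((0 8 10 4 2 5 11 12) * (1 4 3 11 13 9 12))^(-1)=((0 8 10 3 11 1 4 2 5 13 9 12))^(-1)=(0 12 9 13 5 2 4 1 11 3 10 8)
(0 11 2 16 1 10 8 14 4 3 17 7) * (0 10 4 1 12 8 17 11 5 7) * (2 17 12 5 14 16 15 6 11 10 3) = (0 14 1 4 2 15 6 11 17)(3 10 12 8 16 5 7) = [14, 4, 15, 10, 2, 7, 11, 3, 16, 9, 12, 17, 8, 13, 1, 6, 5, 0]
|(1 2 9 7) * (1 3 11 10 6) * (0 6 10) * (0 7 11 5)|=9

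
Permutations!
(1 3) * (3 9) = (1 9 3) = [0, 9, 2, 1, 4, 5, 6, 7, 8, 3]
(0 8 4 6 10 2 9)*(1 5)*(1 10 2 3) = [8, 5, 9, 1, 6, 10, 2, 7, 4, 0, 3] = (0 8 4 6 2 9)(1 5 10 3)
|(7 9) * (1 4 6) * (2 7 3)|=|(1 4 6)(2 7 9 3)|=12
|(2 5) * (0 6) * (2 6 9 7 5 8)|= 10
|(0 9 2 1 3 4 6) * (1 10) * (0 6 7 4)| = 6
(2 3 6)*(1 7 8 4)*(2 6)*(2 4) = (1 7 8 2 3 4) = [0, 7, 3, 4, 1, 5, 6, 8, 2]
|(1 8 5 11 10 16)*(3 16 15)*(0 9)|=|(0 9)(1 8 5 11 10 15 3 16)|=8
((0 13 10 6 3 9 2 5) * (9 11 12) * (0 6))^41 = (0 10 13)(2 9 12 11 3 6 5)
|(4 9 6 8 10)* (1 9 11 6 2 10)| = |(1 9 2 10 4 11 6 8)| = 8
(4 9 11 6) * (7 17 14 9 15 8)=(4 15 8 7 17 14 9 11 6)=[0, 1, 2, 3, 15, 5, 4, 17, 7, 11, 10, 6, 12, 13, 9, 8, 16, 14]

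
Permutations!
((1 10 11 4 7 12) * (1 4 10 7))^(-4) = (12)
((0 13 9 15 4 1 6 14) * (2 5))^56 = (15)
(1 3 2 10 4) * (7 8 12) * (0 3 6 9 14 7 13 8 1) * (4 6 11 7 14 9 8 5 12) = [3, 11, 10, 2, 0, 12, 8, 1, 4, 9, 6, 7, 13, 5, 14] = (14)(0 3 2 10 6 8 4)(1 11 7)(5 12 13)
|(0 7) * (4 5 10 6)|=4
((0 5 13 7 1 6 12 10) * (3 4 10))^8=((0 5 13 7 1 6 12 3 4 10))^8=(0 4 12 1 13)(3 6 7 5 10)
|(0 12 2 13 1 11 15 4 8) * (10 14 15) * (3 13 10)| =8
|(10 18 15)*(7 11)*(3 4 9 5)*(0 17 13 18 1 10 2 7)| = 8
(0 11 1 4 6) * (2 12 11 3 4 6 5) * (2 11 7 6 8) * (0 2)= (0 3 4 5 11 1 8)(2 12 7 6)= [3, 8, 12, 4, 5, 11, 2, 6, 0, 9, 10, 1, 7]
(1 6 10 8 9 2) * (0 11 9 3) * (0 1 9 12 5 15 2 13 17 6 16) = (0 11 12 5 15 2 9 13 17 6 10 8 3 1 16) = [11, 16, 9, 1, 4, 15, 10, 7, 3, 13, 8, 12, 5, 17, 14, 2, 0, 6]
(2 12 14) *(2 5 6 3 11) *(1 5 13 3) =(1 5 6)(2 12 14 13 3 11) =[0, 5, 12, 11, 4, 6, 1, 7, 8, 9, 10, 2, 14, 3, 13]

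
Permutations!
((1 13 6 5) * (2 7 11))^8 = (13)(2 11 7)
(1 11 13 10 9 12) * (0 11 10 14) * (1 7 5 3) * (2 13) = (0 11 2 13 14)(1 10 9 12 7 5 3) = [11, 10, 13, 1, 4, 3, 6, 5, 8, 12, 9, 2, 7, 14, 0]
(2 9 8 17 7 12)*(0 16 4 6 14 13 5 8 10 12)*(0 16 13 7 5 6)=(0 13 6 14 7 16 4)(2 9 10 12)(5 8 17)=[13, 1, 9, 3, 0, 8, 14, 16, 17, 10, 12, 11, 2, 6, 7, 15, 4, 5]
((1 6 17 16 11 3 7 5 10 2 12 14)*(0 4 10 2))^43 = ((0 4 10)(1 6 17 16 11 3 7 5 2 12 14))^43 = (0 4 10)(1 14 12 2 5 7 3 11 16 17 6)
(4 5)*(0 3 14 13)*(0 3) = [0, 1, 2, 14, 5, 4, 6, 7, 8, 9, 10, 11, 12, 3, 13] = (3 14 13)(4 5)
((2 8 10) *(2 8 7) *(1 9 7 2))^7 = (1 9 7)(8 10)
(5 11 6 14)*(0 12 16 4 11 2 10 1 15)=[12, 15, 10, 3, 11, 2, 14, 7, 8, 9, 1, 6, 16, 13, 5, 0, 4]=(0 12 16 4 11 6 14 5 2 10 1 15)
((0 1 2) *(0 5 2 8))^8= (0 8 1)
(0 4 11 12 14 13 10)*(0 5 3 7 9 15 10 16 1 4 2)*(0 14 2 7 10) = (0 7 9 15)(1 4 11 12 2 14 13 16)(3 10 5) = [7, 4, 14, 10, 11, 3, 6, 9, 8, 15, 5, 12, 2, 16, 13, 0, 1]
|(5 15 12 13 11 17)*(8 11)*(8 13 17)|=4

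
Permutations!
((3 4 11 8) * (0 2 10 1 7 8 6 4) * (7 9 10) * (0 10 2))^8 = (1 9 2 7 8 3 10)(4 6 11)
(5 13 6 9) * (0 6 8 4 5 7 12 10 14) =[6, 1, 2, 3, 5, 13, 9, 12, 4, 7, 14, 11, 10, 8, 0] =(0 6 9 7 12 10 14)(4 5 13 8)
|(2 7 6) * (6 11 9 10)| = |(2 7 11 9 10 6)| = 6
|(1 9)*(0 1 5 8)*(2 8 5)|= |(0 1 9 2 8)|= 5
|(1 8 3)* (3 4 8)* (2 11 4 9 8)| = |(1 3)(2 11 4)(8 9)| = 6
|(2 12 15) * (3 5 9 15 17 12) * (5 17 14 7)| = |(2 3 17 12 14 7 5 9 15)| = 9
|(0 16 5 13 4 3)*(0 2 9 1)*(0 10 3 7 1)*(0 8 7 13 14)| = |(0 16 5 14)(1 10 3 2 9 8 7)(4 13)| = 28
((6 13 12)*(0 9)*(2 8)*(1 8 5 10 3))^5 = (0 9)(1 3 10 5 2 8)(6 12 13)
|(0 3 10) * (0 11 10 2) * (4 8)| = |(0 3 2)(4 8)(10 11)| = 6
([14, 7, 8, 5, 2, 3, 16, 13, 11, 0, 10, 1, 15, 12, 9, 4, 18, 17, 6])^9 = (18)(3 5)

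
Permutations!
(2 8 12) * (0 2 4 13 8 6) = (0 2 6)(4 13 8 12) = [2, 1, 6, 3, 13, 5, 0, 7, 12, 9, 10, 11, 4, 8]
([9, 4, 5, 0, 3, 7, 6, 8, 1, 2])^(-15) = [5, 0, 8, 2, 9, 1, 6, 4, 3, 7]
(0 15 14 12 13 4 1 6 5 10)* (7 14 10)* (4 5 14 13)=(0 15 10)(1 6 14 12 4)(5 7 13)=[15, 6, 2, 3, 1, 7, 14, 13, 8, 9, 0, 11, 4, 5, 12, 10]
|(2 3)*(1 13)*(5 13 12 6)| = 10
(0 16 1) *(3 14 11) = (0 16 1)(3 14 11) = [16, 0, 2, 14, 4, 5, 6, 7, 8, 9, 10, 3, 12, 13, 11, 15, 1]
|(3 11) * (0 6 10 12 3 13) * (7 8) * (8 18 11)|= |(0 6 10 12 3 8 7 18 11 13)|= 10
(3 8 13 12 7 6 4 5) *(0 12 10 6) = (0 12 7)(3 8 13 10 6 4 5) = [12, 1, 2, 8, 5, 3, 4, 0, 13, 9, 6, 11, 7, 10]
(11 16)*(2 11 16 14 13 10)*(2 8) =(16)(2 11 14 13 10 8) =[0, 1, 11, 3, 4, 5, 6, 7, 2, 9, 8, 14, 12, 10, 13, 15, 16]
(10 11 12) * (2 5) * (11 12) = (2 5)(10 12) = [0, 1, 5, 3, 4, 2, 6, 7, 8, 9, 12, 11, 10]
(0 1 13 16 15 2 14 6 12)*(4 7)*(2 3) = (0 1 13 16 15 3 2 14 6 12)(4 7) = [1, 13, 14, 2, 7, 5, 12, 4, 8, 9, 10, 11, 0, 16, 6, 3, 15]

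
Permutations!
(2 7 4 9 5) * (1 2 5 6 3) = (1 2 7 4 9 6 3) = [0, 2, 7, 1, 9, 5, 3, 4, 8, 6]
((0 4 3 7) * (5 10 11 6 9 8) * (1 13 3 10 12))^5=(0 9 13 10 5 7 6 1 4 8 3 11 12)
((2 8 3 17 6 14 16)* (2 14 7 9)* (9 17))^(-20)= (6 7 17)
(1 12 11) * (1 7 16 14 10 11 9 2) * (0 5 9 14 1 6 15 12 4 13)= (0 5 9 2 6 15 12 14 10 11 7 16 1 4 13)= [5, 4, 6, 3, 13, 9, 15, 16, 8, 2, 11, 7, 14, 0, 10, 12, 1]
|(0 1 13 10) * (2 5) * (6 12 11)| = 12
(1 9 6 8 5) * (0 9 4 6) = (0 9)(1 4 6 8 5) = [9, 4, 2, 3, 6, 1, 8, 7, 5, 0]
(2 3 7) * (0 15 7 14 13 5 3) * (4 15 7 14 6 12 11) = (0 7 2)(3 6 12 11 4 15 14 13 5) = [7, 1, 0, 6, 15, 3, 12, 2, 8, 9, 10, 4, 11, 5, 13, 14]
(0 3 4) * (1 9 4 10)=[3, 9, 2, 10, 0, 5, 6, 7, 8, 4, 1]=(0 3 10 1 9 4)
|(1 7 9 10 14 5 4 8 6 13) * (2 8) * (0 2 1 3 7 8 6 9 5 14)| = 12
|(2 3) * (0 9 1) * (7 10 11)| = 6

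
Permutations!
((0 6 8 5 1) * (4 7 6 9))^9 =(0 9 4 7 6 8 5 1) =((0 9 4 7 6 8 5 1))^9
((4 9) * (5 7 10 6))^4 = (10)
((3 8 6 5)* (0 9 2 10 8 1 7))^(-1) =(0 7 1 3 5 6 8 10 2 9)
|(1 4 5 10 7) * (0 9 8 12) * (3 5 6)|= 28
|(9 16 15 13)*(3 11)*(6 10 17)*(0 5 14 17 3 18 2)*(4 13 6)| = 15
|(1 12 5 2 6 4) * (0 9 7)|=|(0 9 7)(1 12 5 2 6 4)|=6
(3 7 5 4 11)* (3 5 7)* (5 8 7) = [0, 1, 2, 3, 11, 4, 6, 5, 7, 9, 10, 8] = (4 11 8 7 5)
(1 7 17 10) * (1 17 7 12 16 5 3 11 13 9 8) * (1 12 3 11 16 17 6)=(1 3 16 5 11 13 9 8 12 17 10 6)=[0, 3, 2, 16, 4, 11, 1, 7, 12, 8, 6, 13, 17, 9, 14, 15, 5, 10]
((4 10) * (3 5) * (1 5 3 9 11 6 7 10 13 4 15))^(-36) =((1 5 9 11 6 7 10 15)(4 13))^(-36) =(1 6)(5 7)(9 10)(11 15)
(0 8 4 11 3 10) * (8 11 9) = (0 11 3 10)(4 9 8) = [11, 1, 2, 10, 9, 5, 6, 7, 4, 8, 0, 3]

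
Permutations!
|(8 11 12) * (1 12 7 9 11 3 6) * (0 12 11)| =9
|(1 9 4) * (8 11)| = 6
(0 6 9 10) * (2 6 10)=(0 10)(2 6 9)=[10, 1, 6, 3, 4, 5, 9, 7, 8, 2, 0]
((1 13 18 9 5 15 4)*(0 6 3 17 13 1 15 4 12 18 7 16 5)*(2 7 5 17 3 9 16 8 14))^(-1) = (0 9 6)(2 14 8 7)(4 5 13 17 16 18 12 15)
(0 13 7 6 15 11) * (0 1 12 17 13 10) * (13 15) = (0 10)(1 12 17 15 11)(6 13 7) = [10, 12, 2, 3, 4, 5, 13, 6, 8, 9, 0, 1, 17, 7, 14, 11, 16, 15]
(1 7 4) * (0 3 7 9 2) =[3, 9, 0, 7, 1, 5, 6, 4, 8, 2] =(0 3 7 4 1 9 2)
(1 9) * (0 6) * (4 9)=(0 6)(1 4 9)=[6, 4, 2, 3, 9, 5, 0, 7, 8, 1]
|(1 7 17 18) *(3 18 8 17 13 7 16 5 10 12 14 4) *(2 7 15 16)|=|(1 2 7 13 15 16 5 10 12 14 4 3 18)(8 17)|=26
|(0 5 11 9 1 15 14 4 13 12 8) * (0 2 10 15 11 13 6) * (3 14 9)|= 15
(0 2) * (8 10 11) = (0 2)(8 10 11) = [2, 1, 0, 3, 4, 5, 6, 7, 10, 9, 11, 8]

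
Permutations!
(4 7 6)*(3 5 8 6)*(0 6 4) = (0 6)(3 5 8 4 7) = [6, 1, 2, 5, 7, 8, 0, 3, 4]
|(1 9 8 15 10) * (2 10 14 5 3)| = |(1 9 8 15 14 5 3 2 10)| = 9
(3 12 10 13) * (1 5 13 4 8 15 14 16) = (1 5 13 3 12 10 4 8 15 14 16) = [0, 5, 2, 12, 8, 13, 6, 7, 15, 9, 4, 11, 10, 3, 16, 14, 1]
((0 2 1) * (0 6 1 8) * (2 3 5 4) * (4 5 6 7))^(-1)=(0 8 2 4 7 1 6 3)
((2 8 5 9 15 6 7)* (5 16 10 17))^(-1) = (2 7 6 15 9 5 17 10 16 8)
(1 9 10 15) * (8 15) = [0, 9, 2, 3, 4, 5, 6, 7, 15, 10, 8, 11, 12, 13, 14, 1] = (1 9 10 8 15)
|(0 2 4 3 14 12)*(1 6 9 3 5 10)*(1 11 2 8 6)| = |(0 8 6 9 3 14 12)(2 4 5 10 11)| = 35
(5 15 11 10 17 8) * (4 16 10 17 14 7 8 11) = [0, 1, 2, 3, 16, 15, 6, 8, 5, 9, 14, 17, 12, 13, 7, 4, 10, 11] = (4 16 10 14 7 8 5 15)(11 17)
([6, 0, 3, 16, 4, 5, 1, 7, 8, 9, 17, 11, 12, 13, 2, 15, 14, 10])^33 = (2 3 16 14)(10 17)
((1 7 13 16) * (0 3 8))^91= ((0 3 8)(1 7 13 16))^91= (0 3 8)(1 16 13 7)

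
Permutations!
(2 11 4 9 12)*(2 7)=(2 11 4 9 12 7)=[0, 1, 11, 3, 9, 5, 6, 2, 8, 12, 10, 4, 7]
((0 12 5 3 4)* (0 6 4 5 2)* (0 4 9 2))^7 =(0 12)(2 9 6 4)(3 5)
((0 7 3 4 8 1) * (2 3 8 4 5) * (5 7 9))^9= ((0 9 5 2 3 7 8 1))^9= (0 9 5 2 3 7 8 1)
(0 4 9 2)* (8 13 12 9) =(0 4 8 13 12 9 2) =[4, 1, 0, 3, 8, 5, 6, 7, 13, 2, 10, 11, 9, 12]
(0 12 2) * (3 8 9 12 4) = (0 4 3 8 9 12 2) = [4, 1, 0, 8, 3, 5, 6, 7, 9, 12, 10, 11, 2]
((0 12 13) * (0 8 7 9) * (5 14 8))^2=(0 13 14 7)(5 8 9 12)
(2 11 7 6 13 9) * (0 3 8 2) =(0 3 8 2 11 7 6 13 9) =[3, 1, 11, 8, 4, 5, 13, 6, 2, 0, 10, 7, 12, 9]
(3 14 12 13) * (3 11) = (3 14 12 13 11) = [0, 1, 2, 14, 4, 5, 6, 7, 8, 9, 10, 3, 13, 11, 12]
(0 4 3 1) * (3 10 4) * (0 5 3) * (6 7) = (1 5 3)(4 10)(6 7) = [0, 5, 2, 1, 10, 3, 7, 6, 8, 9, 4]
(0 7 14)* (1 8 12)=[7, 8, 2, 3, 4, 5, 6, 14, 12, 9, 10, 11, 1, 13, 0]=(0 7 14)(1 8 12)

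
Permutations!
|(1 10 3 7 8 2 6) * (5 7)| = |(1 10 3 5 7 8 2 6)| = 8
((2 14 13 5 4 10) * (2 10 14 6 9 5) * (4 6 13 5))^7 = (2 13)(4 5 9 14 6)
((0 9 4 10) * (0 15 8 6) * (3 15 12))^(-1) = ((0 9 4 10 12 3 15 8 6))^(-1) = (0 6 8 15 3 12 10 4 9)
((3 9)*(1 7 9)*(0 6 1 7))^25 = ((0 6 1)(3 7 9))^25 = (0 6 1)(3 7 9)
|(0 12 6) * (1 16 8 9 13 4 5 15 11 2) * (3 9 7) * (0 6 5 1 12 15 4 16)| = 24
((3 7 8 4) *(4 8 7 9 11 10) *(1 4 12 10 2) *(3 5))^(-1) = (1 2 11 9 3 5 4)(10 12)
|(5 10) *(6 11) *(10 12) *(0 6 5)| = |(0 6 11 5 12 10)| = 6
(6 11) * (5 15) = (5 15)(6 11) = [0, 1, 2, 3, 4, 15, 11, 7, 8, 9, 10, 6, 12, 13, 14, 5]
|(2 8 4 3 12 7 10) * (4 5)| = |(2 8 5 4 3 12 7 10)| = 8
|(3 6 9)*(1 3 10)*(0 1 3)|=4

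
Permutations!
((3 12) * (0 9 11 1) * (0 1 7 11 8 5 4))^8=(12)(0 5 9 4 8)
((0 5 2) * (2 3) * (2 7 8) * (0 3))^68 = (8)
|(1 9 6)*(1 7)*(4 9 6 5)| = 3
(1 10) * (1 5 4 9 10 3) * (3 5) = [0, 5, 2, 1, 9, 4, 6, 7, 8, 10, 3] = (1 5 4 9 10 3)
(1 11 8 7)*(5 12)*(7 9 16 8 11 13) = [0, 13, 2, 3, 4, 12, 6, 1, 9, 16, 10, 11, 5, 7, 14, 15, 8] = (1 13 7)(5 12)(8 9 16)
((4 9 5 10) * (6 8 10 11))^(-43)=(4 10 8 6 11 5 9)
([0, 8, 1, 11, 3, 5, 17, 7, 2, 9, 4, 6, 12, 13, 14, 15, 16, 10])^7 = (1 8 2)(3 11 6 17 10 4)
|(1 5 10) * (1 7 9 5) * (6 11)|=|(5 10 7 9)(6 11)|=4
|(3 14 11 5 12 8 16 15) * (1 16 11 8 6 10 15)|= 18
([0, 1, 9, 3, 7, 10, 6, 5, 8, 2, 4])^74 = [0, 1, 2, 3, 5, 4, 6, 10, 8, 9, 7]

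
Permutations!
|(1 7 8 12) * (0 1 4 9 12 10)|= 15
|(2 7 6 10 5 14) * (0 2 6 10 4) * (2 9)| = |(0 9 2 7 10 5 14 6 4)| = 9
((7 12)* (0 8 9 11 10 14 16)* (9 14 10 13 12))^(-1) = ((0 8 14 16)(7 9 11 13 12))^(-1) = (0 16 14 8)(7 12 13 11 9)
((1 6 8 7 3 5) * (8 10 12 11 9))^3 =(1 12 8 5 10 9 3 6 11 7)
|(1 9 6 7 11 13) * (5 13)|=|(1 9 6 7 11 5 13)|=7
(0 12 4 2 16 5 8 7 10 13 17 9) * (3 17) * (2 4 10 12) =[2, 1, 16, 17, 4, 8, 6, 12, 7, 0, 13, 11, 10, 3, 14, 15, 5, 9] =(0 2 16 5 8 7 12 10 13 3 17 9)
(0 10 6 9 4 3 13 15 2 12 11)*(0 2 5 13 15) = [10, 1, 12, 15, 3, 13, 9, 7, 8, 4, 6, 2, 11, 0, 14, 5] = (0 10 6 9 4 3 15 5 13)(2 12 11)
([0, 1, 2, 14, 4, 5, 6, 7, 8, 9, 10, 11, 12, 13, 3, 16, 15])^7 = [0, 1, 2, 14, 4, 5, 6, 7, 8, 9, 10, 11, 12, 13, 3, 16, 15]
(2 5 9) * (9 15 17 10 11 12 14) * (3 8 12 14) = (2 5 15 17 10 11 14 9)(3 8 12) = [0, 1, 5, 8, 4, 15, 6, 7, 12, 2, 11, 14, 3, 13, 9, 17, 16, 10]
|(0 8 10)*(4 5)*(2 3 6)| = |(0 8 10)(2 3 6)(4 5)| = 6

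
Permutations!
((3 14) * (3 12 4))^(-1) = (3 4 12 14)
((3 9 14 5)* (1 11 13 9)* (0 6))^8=((0 6)(1 11 13 9 14 5 3))^8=(1 11 13 9 14 5 3)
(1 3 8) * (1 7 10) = [0, 3, 2, 8, 4, 5, 6, 10, 7, 9, 1] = (1 3 8 7 10)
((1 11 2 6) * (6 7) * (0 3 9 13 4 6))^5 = ((0 3 9 13 4 6 1 11 2 7))^5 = (0 6)(1 3)(2 13)(4 7)(9 11)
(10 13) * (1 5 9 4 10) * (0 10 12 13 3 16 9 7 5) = [10, 0, 2, 16, 12, 7, 6, 5, 8, 4, 3, 11, 13, 1, 14, 15, 9] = (0 10 3 16 9 4 12 13 1)(5 7)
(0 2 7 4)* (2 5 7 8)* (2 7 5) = (0 2 8 7 4) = [2, 1, 8, 3, 0, 5, 6, 4, 7]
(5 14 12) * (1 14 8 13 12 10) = (1 14 10)(5 8 13 12) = [0, 14, 2, 3, 4, 8, 6, 7, 13, 9, 1, 11, 5, 12, 10]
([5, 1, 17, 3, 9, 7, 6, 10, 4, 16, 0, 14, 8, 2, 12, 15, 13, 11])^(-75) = [5, 1, 8, 3, 17, 7, 6, 10, 2, 11, 0, 9, 13, 12, 16, 15, 14, 4]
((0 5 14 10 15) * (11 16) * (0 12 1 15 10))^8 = ((0 5 14)(1 15 12)(11 16))^8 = (16)(0 14 5)(1 12 15)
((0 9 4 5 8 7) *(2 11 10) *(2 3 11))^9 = (11)(0 5)(4 7)(8 9)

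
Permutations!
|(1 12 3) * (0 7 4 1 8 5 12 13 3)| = 9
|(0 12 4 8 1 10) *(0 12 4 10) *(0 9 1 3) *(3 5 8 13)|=|(0 4 13 3)(1 9)(5 8)(10 12)|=4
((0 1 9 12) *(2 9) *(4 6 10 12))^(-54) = ((0 1 2 9 4 6 10 12))^(-54) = (0 2 4 10)(1 9 6 12)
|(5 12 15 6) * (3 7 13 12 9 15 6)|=|(3 7 13 12 6 5 9 15)|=8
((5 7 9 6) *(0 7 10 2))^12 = (0 10 6 7 2 5 9)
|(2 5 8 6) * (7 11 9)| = 12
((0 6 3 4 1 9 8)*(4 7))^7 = ((0 6 3 7 4 1 9 8))^7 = (0 8 9 1 4 7 3 6)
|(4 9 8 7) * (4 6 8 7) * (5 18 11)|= 15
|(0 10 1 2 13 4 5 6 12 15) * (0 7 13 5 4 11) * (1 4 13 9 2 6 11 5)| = 42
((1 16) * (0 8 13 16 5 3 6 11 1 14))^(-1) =(0 14 16 13 8)(1 11 6 3 5)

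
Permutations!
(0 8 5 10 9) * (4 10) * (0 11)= [8, 1, 2, 3, 10, 4, 6, 7, 5, 11, 9, 0]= (0 8 5 4 10 9 11)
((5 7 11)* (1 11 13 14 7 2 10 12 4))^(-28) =(7 14 13)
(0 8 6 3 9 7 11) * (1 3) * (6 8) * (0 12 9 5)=(0 6 1 3 5)(7 11 12 9)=[6, 3, 2, 5, 4, 0, 1, 11, 8, 7, 10, 12, 9]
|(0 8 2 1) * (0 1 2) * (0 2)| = |(0 8 2)| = 3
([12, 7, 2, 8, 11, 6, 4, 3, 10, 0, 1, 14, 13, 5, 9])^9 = [0, 10, 2, 7, 4, 5, 6, 1, 3, 9, 8, 11, 12, 13, 14]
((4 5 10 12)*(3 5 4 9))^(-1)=(3 9 12 10 5)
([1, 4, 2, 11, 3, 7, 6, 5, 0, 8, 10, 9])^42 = (11)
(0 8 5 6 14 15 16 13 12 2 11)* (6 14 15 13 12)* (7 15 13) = [8, 1, 11, 3, 4, 14, 13, 15, 5, 9, 10, 0, 2, 6, 7, 16, 12] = (0 8 5 14 7 15 16 12 2 11)(6 13)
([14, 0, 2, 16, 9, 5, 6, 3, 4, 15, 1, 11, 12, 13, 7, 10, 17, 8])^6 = (0 8)(1 17)(3 15)(4 14)(7 9)(10 16)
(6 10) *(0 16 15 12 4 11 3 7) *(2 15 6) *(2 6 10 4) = (0 16 10 6 4 11 3 7)(2 15 12) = [16, 1, 15, 7, 11, 5, 4, 0, 8, 9, 6, 3, 2, 13, 14, 12, 10]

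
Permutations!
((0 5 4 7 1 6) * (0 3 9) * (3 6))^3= ((0 5 4 7 1 3 9))^3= (0 7 9 4 3 5 1)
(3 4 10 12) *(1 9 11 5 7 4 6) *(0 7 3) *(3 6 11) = (0 7 4 10 12)(1 9 3 11 5 6) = [7, 9, 2, 11, 10, 6, 1, 4, 8, 3, 12, 5, 0]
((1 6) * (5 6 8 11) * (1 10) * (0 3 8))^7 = (0 1 10 6 5 11 8 3)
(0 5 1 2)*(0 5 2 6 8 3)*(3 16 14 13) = (0 2 5 1 6 8 16 14 13 3) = [2, 6, 5, 0, 4, 1, 8, 7, 16, 9, 10, 11, 12, 3, 13, 15, 14]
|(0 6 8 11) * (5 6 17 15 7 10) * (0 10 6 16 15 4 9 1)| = |(0 17 4 9 1)(5 16 15 7 6 8 11 10)| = 40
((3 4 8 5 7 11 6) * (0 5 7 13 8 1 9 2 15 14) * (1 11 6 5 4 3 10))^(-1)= (0 14 15 2 9 1 10 6 7 8 13 5 11 4)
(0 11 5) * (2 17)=(0 11 5)(2 17)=[11, 1, 17, 3, 4, 0, 6, 7, 8, 9, 10, 5, 12, 13, 14, 15, 16, 2]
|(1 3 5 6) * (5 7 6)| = |(1 3 7 6)| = 4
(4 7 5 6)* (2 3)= (2 3)(4 7 5 6)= [0, 1, 3, 2, 7, 6, 4, 5]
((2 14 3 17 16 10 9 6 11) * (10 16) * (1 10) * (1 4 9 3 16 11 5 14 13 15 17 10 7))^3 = (1 7)(2 17 6 16 13 4 5 11 15 9 14)(3 10)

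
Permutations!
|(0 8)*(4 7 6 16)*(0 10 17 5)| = |(0 8 10 17 5)(4 7 6 16)| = 20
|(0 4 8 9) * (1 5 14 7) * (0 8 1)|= |(0 4 1 5 14 7)(8 9)|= 6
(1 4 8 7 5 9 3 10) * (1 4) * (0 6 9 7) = (0 6 9 3 10 4 8)(5 7) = [6, 1, 2, 10, 8, 7, 9, 5, 0, 3, 4]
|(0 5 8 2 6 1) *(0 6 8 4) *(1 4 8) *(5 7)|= |(0 7 5 8 2 1 6 4)|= 8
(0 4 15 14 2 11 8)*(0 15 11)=(0 4 11 8 15 14 2)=[4, 1, 0, 3, 11, 5, 6, 7, 15, 9, 10, 8, 12, 13, 2, 14]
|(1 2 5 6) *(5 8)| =|(1 2 8 5 6)| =5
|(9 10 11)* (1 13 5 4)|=12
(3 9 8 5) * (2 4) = (2 4)(3 9 8 5) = [0, 1, 4, 9, 2, 3, 6, 7, 5, 8]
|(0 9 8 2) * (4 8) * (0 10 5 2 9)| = 3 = |(2 10 5)(4 8 9)|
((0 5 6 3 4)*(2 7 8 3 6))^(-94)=(0 8 5 3 2 4 7)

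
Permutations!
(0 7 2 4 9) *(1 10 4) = (0 7 2 1 10 4 9) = [7, 10, 1, 3, 9, 5, 6, 2, 8, 0, 4]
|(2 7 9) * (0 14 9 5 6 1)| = 8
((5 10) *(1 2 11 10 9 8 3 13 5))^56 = (3 13 5 9 8)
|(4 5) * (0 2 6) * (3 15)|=|(0 2 6)(3 15)(4 5)|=6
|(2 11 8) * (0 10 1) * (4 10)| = |(0 4 10 1)(2 11 8)| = 12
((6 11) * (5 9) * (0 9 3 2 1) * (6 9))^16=(11)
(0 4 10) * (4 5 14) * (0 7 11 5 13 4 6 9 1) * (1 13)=(0 1)(4 10 7 11 5 14 6 9 13)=[1, 0, 2, 3, 10, 14, 9, 11, 8, 13, 7, 5, 12, 4, 6]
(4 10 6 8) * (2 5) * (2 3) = (2 5 3)(4 10 6 8) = [0, 1, 5, 2, 10, 3, 8, 7, 4, 9, 6]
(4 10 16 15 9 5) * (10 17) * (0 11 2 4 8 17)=(0 11 2 4)(5 8 17 10 16 15 9)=[11, 1, 4, 3, 0, 8, 6, 7, 17, 5, 16, 2, 12, 13, 14, 9, 15, 10]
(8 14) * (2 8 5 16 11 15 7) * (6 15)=(2 8 14 5 16 11 6 15 7)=[0, 1, 8, 3, 4, 16, 15, 2, 14, 9, 10, 6, 12, 13, 5, 7, 11]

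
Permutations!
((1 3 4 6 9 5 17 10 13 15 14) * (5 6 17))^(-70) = (1 4 10 15)(3 17 13 14)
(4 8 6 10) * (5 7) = [0, 1, 2, 3, 8, 7, 10, 5, 6, 9, 4] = (4 8 6 10)(5 7)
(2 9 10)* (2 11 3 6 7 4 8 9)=(3 6 7 4 8 9 10 11)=[0, 1, 2, 6, 8, 5, 7, 4, 9, 10, 11, 3]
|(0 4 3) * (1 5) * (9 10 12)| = |(0 4 3)(1 5)(9 10 12)| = 6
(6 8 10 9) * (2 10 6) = (2 10 9)(6 8) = [0, 1, 10, 3, 4, 5, 8, 7, 6, 2, 9]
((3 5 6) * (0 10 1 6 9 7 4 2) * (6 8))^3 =(0 8 5 4 10 6 9 2 1 3 7)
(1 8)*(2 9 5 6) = [0, 8, 9, 3, 4, 6, 2, 7, 1, 5] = (1 8)(2 9 5 6)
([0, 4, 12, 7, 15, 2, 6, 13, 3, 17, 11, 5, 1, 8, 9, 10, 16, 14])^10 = [0, 15, 1, 13, 10, 12, 6, 8, 7, 17, 5, 2, 4, 3, 9, 11, 16, 14]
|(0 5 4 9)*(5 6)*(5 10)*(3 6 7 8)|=|(0 7 8 3 6 10 5 4 9)|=9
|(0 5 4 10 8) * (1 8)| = 6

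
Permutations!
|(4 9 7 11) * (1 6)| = 4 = |(1 6)(4 9 7 11)|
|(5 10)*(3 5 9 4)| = 5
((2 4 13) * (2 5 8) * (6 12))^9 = ((2 4 13 5 8)(6 12))^9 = (2 8 5 13 4)(6 12)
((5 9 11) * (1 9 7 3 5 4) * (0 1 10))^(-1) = (0 10 4 11 9 1)(3 7 5)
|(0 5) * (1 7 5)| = 4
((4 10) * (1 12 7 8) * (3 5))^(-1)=(1 8 7 12)(3 5)(4 10)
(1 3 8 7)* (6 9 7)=(1 3 8 6 9 7)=[0, 3, 2, 8, 4, 5, 9, 1, 6, 7]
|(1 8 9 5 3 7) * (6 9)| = |(1 8 6 9 5 3 7)| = 7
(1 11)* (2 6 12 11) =(1 2 6 12 11) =[0, 2, 6, 3, 4, 5, 12, 7, 8, 9, 10, 1, 11]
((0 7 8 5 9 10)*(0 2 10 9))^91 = (0 5 8 7)(2 10)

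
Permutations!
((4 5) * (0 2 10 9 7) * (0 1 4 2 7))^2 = (0 1 5 10)(2 9 7 4)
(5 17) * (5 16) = (5 17 16) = [0, 1, 2, 3, 4, 17, 6, 7, 8, 9, 10, 11, 12, 13, 14, 15, 5, 16]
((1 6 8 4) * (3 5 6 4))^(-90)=((1 4)(3 5 6 8))^(-90)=(3 6)(5 8)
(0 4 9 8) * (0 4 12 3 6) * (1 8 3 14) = (0 12 14 1 8 4 9 3 6) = [12, 8, 2, 6, 9, 5, 0, 7, 4, 3, 10, 11, 14, 13, 1]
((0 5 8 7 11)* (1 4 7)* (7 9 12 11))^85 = ((0 5 8 1 4 9 12 11))^85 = (0 9 8 11 4 5 12 1)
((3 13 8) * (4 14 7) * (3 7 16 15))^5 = (3 14 8 15 4 13 16 7)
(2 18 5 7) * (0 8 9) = [8, 1, 18, 3, 4, 7, 6, 2, 9, 0, 10, 11, 12, 13, 14, 15, 16, 17, 5] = (0 8 9)(2 18 5 7)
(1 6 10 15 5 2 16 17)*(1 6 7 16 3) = [0, 7, 3, 1, 4, 2, 10, 16, 8, 9, 15, 11, 12, 13, 14, 5, 17, 6] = (1 7 16 17 6 10 15 5 2 3)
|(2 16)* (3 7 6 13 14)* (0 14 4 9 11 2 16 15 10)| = |(16)(0 14 3 7 6 13 4 9 11 2 15 10)| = 12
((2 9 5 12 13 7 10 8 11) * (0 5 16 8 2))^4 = (0 7 16 5 10 8 12 2 11 13 9)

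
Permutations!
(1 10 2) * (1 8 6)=(1 10 2 8 6)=[0, 10, 8, 3, 4, 5, 1, 7, 6, 9, 2]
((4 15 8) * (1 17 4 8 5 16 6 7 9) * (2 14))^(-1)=(1 9 7 6 16 5 15 4 17)(2 14)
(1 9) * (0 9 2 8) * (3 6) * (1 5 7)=[9, 2, 8, 6, 4, 7, 3, 1, 0, 5]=(0 9 5 7 1 2 8)(3 6)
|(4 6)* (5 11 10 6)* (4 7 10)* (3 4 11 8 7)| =7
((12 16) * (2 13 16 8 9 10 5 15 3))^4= ((2 13 16 12 8 9 10 5 15 3))^4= (2 8 15 16 10)(3 12 5 13 9)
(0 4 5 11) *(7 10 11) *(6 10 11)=(0 4 5 7 11)(6 10)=[4, 1, 2, 3, 5, 7, 10, 11, 8, 9, 6, 0]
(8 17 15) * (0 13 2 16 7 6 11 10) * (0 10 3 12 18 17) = (0 13 2 16 7 6 11 3 12 18 17 15 8) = [13, 1, 16, 12, 4, 5, 11, 6, 0, 9, 10, 3, 18, 2, 14, 8, 7, 15, 17]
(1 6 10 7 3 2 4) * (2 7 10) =(10)(1 6 2 4)(3 7) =[0, 6, 4, 7, 1, 5, 2, 3, 8, 9, 10]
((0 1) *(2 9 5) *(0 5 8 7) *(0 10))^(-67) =(0 8 5 10 9 1 7 2) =((0 1 5 2 9 8 7 10))^(-67)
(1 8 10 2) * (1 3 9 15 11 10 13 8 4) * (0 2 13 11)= (0 2 3 9 15)(1 4)(8 11 10 13)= [2, 4, 3, 9, 1, 5, 6, 7, 11, 15, 13, 10, 12, 8, 14, 0]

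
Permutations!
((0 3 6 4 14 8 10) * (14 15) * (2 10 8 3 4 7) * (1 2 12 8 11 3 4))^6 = ((0 1 2 10)(3 6 7 12 8 11)(4 15 14))^6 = (15)(0 2)(1 10)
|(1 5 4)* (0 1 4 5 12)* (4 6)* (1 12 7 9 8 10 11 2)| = |(0 12)(1 7 9 8 10 11 2)(4 6)| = 14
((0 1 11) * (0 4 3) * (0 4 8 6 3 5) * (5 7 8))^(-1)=((0 1 11 5)(3 4 7 8 6))^(-1)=(0 5 11 1)(3 6 8 7 4)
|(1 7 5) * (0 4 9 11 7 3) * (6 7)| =9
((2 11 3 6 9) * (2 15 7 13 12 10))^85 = (2 15)(3 13)(6 12)(7 11)(9 10)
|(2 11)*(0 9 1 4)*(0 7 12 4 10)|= 12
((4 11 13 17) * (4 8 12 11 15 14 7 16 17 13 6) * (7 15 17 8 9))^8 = (4 6 11 12 8 16 7 9 17)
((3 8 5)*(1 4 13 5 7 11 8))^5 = (13)(7 8 11)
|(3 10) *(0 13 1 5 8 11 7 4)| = 8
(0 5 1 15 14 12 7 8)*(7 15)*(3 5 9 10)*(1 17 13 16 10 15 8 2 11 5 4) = (0 9 15 14 12 8)(1 7 2 11 5 17 13 16 10 3 4) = [9, 7, 11, 4, 1, 17, 6, 2, 0, 15, 3, 5, 8, 16, 12, 14, 10, 13]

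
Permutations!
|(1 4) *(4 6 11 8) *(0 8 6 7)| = 10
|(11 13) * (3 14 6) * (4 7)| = 6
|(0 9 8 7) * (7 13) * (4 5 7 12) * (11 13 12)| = 14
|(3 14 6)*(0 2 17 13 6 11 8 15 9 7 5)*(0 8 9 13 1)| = 20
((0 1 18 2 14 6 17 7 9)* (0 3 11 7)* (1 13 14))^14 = ((0 13 14 6 17)(1 18 2)(3 11 7 9))^14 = (0 17 6 14 13)(1 2 18)(3 7)(9 11)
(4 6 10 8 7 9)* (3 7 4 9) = (3 7)(4 6 10 8) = [0, 1, 2, 7, 6, 5, 10, 3, 4, 9, 8]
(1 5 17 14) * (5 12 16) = (1 12 16 5 17 14) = [0, 12, 2, 3, 4, 17, 6, 7, 8, 9, 10, 11, 16, 13, 1, 15, 5, 14]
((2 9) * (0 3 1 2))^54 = ((0 3 1 2 9))^54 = (0 9 2 1 3)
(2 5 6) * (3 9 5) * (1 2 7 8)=(1 2 3 9 5 6 7 8)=[0, 2, 3, 9, 4, 6, 7, 8, 1, 5]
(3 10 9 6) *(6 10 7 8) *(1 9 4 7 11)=(1 9 10 4 7 8 6 3 11)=[0, 9, 2, 11, 7, 5, 3, 8, 6, 10, 4, 1]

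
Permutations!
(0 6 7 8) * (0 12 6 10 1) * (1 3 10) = (0 1)(3 10)(6 7 8 12) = [1, 0, 2, 10, 4, 5, 7, 8, 12, 9, 3, 11, 6]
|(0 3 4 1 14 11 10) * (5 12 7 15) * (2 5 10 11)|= 11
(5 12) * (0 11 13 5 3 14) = [11, 1, 2, 14, 4, 12, 6, 7, 8, 9, 10, 13, 3, 5, 0] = (0 11 13 5 12 3 14)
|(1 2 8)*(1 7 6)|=|(1 2 8 7 6)|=5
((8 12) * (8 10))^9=(12)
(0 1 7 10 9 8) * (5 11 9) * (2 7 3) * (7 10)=(0 1 3 2 10 5 11 9 8)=[1, 3, 10, 2, 4, 11, 6, 7, 0, 8, 5, 9]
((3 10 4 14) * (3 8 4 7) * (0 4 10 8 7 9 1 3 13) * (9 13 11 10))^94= ((0 4 14 7 11 10 13)(1 3 8 9))^94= (0 7 13 14 10 4 11)(1 8)(3 9)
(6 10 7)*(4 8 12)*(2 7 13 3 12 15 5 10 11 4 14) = [0, 1, 7, 12, 8, 10, 11, 6, 15, 9, 13, 4, 14, 3, 2, 5] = (2 7 6 11 4 8 15 5 10 13 3 12 14)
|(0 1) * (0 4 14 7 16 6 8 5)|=|(0 1 4 14 7 16 6 8 5)|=9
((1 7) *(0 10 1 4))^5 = ((0 10 1 7 4))^5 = (10)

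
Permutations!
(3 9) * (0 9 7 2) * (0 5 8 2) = [9, 1, 5, 7, 4, 8, 6, 0, 2, 3] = (0 9 3 7)(2 5 8)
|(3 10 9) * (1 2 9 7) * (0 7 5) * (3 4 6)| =|(0 7 1 2 9 4 6 3 10 5)| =10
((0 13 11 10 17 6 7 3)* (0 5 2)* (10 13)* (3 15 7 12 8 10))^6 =((0 3 5 2)(6 12 8 10 17)(7 15)(11 13))^6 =(0 5)(2 3)(6 12 8 10 17)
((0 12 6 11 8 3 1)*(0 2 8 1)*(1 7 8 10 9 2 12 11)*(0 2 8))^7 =((0 11 7)(1 12 6)(2 10 9 8 3))^7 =(0 11 7)(1 12 6)(2 9 3 10 8)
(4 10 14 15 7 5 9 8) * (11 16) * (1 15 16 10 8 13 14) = (1 15 7 5 9 13 14 16 11 10)(4 8) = [0, 15, 2, 3, 8, 9, 6, 5, 4, 13, 1, 10, 12, 14, 16, 7, 11]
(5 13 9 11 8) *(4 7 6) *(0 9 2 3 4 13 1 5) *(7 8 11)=(0 9 7 6 13 2 3 4 8)(1 5)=[9, 5, 3, 4, 8, 1, 13, 6, 0, 7, 10, 11, 12, 2]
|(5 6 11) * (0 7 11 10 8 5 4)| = 4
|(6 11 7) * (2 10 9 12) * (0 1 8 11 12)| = |(0 1 8 11 7 6 12 2 10 9)| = 10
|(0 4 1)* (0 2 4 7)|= 6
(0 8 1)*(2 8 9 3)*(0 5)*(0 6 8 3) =(0 9)(1 5 6 8)(2 3) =[9, 5, 3, 2, 4, 6, 8, 7, 1, 0]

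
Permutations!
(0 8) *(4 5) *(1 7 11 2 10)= (0 8)(1 7 11 2 10)(4 5)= [8, 7, 10, 3, 5, 4, 6, 11, 0, 9, 1, 2]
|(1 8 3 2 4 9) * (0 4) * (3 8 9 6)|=10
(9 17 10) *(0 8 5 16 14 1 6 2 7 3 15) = [8, 6, 7, 15, 4, 16, 2, 3, 5, 17, 9, 11, 12, 13, 1, 0, 14, 10] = (0 8 5 16 14 1 6 2 7 3 15)(9 17 10)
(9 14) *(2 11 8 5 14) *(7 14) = [0, 1, 11, 3, 4, 7, 6, 14, 5, 2, 10, 8, 12, 13, 9] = (2 11 8 5 7 14 9)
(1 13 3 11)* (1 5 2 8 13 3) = (1 3 11 5 2 8 13) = [0, 3, 8, 11, 4, 2, 6, 7, 13, 9, 10, 5, 12, 1]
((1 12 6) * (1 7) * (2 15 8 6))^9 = (1 2 8 7 12 15 6)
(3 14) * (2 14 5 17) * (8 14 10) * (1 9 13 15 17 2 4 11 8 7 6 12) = (1 9 13 15 17 4 11 8 14 3 5 2 10 7 6 12) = [0, 9, 10, 5, 11, 2, 12, 6, 14, 13, 7, 8, 1, 15, 3, 17, 16, 4]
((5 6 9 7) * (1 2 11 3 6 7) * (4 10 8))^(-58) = (1 11 6)(2 3 9)(4 8 10)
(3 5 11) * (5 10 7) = [0, 1, 2, 10, 4, 11, 6, 5, 8, 9, 7, 3] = (3 10 7 5 11)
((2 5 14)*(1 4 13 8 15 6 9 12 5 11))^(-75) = (1 14 9 8)(2 12 15 4)(5 6 13 11)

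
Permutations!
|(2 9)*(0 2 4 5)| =5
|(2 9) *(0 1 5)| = |(0 1 5)(2 9)| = 6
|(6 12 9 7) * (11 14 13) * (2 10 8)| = |(2 10 8)(6 12 9 7)(11 14 13)| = 12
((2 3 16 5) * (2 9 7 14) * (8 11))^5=((2 3 16 5 9 7 14)(8 11))^5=(2 7 5 3 14 9 16)(8 11)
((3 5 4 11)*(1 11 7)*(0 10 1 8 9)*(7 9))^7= (0 9 4 5 3 11 1 10)(7 8)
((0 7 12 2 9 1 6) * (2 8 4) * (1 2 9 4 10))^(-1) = ((0 7 12 8 10 1 6)(2 4 9))^(-1) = (0 6 1 10 8 12 7)(2 9 4)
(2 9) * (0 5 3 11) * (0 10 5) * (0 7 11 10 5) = (0 7 11 5 3 10)(2 9) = [7, 1, 9, 10, 4, 3, 6, 11, 8, 2, 0, 5]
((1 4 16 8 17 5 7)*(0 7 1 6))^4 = (0 7 6)(1 17 16)(4 5 8)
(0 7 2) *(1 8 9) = [7, 8, 0, 3, 4, 5, 6, 2, 9, 1] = (0 7 2)(1 8 9)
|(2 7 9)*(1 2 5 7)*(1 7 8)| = 6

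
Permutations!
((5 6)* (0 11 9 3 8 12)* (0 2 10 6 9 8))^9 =(0 3 9 5 6 10 2 12 8 11)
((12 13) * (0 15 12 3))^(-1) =(0 3 13 12 15)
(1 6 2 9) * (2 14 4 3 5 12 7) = (1 6 14 4 3 5 12 7 2 9) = [0, 6, 9, 5, 3, 12, 14, 2, 8, 1, 10, 11, 7, 13, 4]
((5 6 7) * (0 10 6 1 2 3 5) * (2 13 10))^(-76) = (0 13 2 10 3 6 5 7 1)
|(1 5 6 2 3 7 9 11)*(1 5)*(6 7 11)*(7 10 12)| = |(2 3 11 5 10 12 7 9 6)| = 9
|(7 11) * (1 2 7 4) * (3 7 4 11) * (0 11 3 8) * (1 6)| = |(0 11 3 7 8)(1 2 4 6)| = 20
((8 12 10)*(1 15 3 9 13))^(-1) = ((1 15 3 9 13)(8 12 10))^(-1) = (1 13 9 3 15)(8 10 12)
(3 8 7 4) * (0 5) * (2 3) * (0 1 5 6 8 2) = [6, 5, 3, 2, 0, 1, 8, 4, 7] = (0 6 8 7 4)(1 5)(2 3)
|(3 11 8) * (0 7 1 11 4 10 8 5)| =20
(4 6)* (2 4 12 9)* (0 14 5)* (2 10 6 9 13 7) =(0 14 5)(2 4 9 10 6 12 13 7) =[14, 1, 4, 3, 9, 0, 12, 2, 8, 10, 6, 11, 13, 7, 5]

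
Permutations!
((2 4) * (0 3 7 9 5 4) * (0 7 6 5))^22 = ((0 3 6 5 4 2 7 9))^22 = (0 7 4 6)(2 5 3 9)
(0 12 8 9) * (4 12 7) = (0 7 4 12 8 9) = [7, 1, 2, 3, 12, 5, 6, 4, 9, 0, 10, 11, 8]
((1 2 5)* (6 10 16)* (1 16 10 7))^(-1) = (1 7 6 16 5 2)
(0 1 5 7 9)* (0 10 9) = (0 1 5 7)(9 10) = [1, 5, 2, 3, 4, 7, 6, 0, 8, 10, 9]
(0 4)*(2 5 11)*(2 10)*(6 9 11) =(0 4)(2 5 6 9 11 10) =[4, 1, 5, 3, 0, 6, 9, 7, 8, 11, 2, 10]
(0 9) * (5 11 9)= [5, 1, 2, 3, 4, 11, 6, 7, 8, 0, 10, 9]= (0 5 11 9)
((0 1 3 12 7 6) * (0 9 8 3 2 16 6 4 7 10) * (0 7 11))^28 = (0 2 6 8 12 7 11 1 16 9 3 10 4) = ((0 1 2 16 6 9 8 3 12 10 7 4 11))^28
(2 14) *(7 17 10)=(2 14)(7 17 10)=[0, 1, 14, 3, 4, 5, 6, 17, 8, 9, 7, 11, 12, 13, 2, 15, 16, 10]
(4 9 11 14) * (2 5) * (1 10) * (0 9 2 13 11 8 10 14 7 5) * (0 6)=(0 9 8 10 1 14 4 2 6)(5 13 11 7)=[9, 14, 6, 3, 2, 13, 0, 5, 10, 8, 1, 7, 12, 11, 4]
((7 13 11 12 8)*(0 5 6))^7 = (0 5 6)(7 11 8 13 12)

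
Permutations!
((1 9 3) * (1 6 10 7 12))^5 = (1 7 6 9 12 10 3)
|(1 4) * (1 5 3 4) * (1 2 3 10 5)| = 4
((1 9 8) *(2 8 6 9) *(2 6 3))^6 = ((1 6 9 3 2 8))^6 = (9)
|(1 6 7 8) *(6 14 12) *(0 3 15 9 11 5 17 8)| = |(0 3 15 9 11 5 17 8 1 14 12 6 7)| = 13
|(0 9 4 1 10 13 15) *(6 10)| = 8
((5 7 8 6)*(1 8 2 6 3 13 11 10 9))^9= (1 3 11 9 8 13 10)(2 6 5 7)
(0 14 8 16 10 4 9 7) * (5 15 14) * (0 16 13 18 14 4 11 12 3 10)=[5, 1, 2, 10, 9, 15, 6, 16, 13, 7, 11, 12, 3, 18, 8, 4, 0, 17, 14]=(0 5 15 4 9 7 16)(3 10 11 12)(8 13 18 14)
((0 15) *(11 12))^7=((0 15)(11 12))^7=(0 15)(11 12)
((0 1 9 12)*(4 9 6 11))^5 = (0 9 11 1 12 4 6)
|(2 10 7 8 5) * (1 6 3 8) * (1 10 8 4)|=12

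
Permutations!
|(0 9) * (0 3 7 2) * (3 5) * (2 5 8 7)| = |(0 9 8 7 5 3 2)| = 7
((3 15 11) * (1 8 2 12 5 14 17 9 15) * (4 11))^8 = ((1 8 2 12 5 14 17 9 15 4 11 3))^8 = (1 15 5)(2 11 17)(3 9 12)(4 14 8)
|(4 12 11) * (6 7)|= |(4 12 11)(6 7)|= 6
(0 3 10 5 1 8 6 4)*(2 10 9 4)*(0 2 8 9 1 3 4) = (0 4 2 10 5 3 1 9)(6 8) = [4, 9, 10, 1, 2, 3, 8, 7, 6, 0, 5]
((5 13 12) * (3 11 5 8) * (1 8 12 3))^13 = (1 8)(3 11 5 13)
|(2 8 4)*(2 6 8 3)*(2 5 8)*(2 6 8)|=|(2 3 5)(4 8)|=6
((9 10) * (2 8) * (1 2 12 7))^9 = ((1 2 8 12 7)(9 10))^9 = (1 7 12 8 2)(9 10)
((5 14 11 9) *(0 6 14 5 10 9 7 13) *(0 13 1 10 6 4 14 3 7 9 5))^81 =((0 4 14 11 9 6 3 7 1 10 5))^81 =(0 9 1 4 6 10 14 3 5 11 7)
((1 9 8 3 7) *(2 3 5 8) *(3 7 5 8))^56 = (9)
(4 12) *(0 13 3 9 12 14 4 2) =(0 13 3 9 12 2)(4 14) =[13, 1, 0, 9, 14, 5, 6, 7, 8, 12, 10, 11, 2, 3, 4]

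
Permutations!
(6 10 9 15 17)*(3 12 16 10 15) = (3 12 16 10 9)(6 15 17) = [0, 1, 2, 12, 4, 5, 15, 7, 8, 3, 9, 11, 16, 13, 14, 17, 10, 6]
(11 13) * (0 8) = (0 8)(11 13) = [8, 1, 2, 3, 4, 5, 6, 7, 0, 9, 10, 13, 12, 11]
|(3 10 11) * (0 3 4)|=5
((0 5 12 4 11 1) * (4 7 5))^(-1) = (0 1 11 4)(5 7 12)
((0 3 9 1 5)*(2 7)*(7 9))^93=(0 7 9 5 3 2 1)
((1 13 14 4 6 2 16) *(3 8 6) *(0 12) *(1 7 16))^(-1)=(0 12)(1 2 6 8 3 4 14 13)(7 16)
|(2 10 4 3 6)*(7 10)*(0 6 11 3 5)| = 14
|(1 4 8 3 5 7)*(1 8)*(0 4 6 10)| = 20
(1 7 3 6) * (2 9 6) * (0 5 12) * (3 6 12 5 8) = (0 8 3 2 9 12)(1 7 6) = [8, 7, 9, 2, 4, 5, 1, 6, 3, 12, 10, 11, 0]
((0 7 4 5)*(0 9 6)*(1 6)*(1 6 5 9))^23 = (0 9 7 6 4)(1 5)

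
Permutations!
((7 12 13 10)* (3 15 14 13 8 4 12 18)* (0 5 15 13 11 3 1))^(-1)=(0 1 18 7 10 13 3 11 14 15 5)(4 8 12)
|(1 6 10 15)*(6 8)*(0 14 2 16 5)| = 5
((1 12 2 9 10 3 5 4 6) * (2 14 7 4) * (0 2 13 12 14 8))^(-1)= (0 8 12 13 5 3 10 9 2)(1 6 4 7 14)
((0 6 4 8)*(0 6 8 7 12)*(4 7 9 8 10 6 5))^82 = ((0 10 6 7 12)(4 9 8 5))^82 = (0 6 12 10 7)(4 8)(5 9)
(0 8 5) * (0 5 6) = (0 8 6) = [8, 1, 2, 3, 4, 5, 0, 7, 6]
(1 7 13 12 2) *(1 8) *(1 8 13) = (1 7)(2 13 12) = [0, 7, 13, 3, 4, 5, 6, 1, 8, 9, 10, 11, 2, 12]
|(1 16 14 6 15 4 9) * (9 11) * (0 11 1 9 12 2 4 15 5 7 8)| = 12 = |(0 11 12 2 4 1 16 14 6 5 7 8)|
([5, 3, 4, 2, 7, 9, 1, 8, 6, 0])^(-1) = (0 9 5)(1 6 8 7 4 2 3)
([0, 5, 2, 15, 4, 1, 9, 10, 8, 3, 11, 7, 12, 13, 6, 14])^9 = (1 5)(3 9 6 14 15)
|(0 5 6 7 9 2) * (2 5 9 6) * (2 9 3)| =6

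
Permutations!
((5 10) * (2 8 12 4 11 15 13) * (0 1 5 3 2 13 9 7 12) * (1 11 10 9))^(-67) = (0 2 10 12 9 1 11 8 3 4 7 5 15)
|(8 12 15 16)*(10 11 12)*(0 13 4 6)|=12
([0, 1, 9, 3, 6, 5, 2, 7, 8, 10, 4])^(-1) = [0, 1, 6, 3, 10, 5, 4, 7, 8, 2, 9]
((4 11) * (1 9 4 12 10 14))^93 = (1 4 12 14 9 11 10)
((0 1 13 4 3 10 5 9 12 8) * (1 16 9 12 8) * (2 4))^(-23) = (0 16 9 8)(1 13 2 4 3 10 5 12)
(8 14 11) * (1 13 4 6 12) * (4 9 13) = [0, 4, 2, 3, 6, 5, 12, 7, 14, 13, 10, 8, 1, 9, 11] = (1 4 6 12)(8 14 11)(9 13)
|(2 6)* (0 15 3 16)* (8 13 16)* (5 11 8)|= |(0 15 3 5 11 8 13 16)(2 6)|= 8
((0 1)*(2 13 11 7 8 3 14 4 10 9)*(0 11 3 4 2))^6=(0 10 8 11)(1 9 4 7)(2 3)(13 14)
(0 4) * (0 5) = [4, 1, 2, 3, 5, 0] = (0 4 5)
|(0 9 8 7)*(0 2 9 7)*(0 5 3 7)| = |(2 9 8 5 3 7)| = 6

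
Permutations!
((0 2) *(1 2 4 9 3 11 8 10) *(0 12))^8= (0 2 10 11 9)(1 8 3 4 12)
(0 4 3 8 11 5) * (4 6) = [6, 1, 2, 8, 3, 0, 4, 7, 11, 9, 10, 5] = (0 6 4 3 8 11 5)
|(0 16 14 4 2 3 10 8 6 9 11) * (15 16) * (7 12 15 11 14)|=|(0 11)(2 3 10 8 6 9 14 4)(7 12 15 16)|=8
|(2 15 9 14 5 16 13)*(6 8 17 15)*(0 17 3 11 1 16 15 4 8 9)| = 15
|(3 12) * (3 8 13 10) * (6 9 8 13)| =|(3 12 13 10)(6 9 8)| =12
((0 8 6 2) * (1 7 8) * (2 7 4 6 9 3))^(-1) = (0 2 3 9 8 7 6 4 1)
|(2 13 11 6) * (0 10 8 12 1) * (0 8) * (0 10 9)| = |(0 9)(1 8 12)(2 13 11 6)| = 12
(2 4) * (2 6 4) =(4 6) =[0, 1, 2, 3, 6, 5, 4]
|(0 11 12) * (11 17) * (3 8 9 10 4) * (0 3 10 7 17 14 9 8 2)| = 18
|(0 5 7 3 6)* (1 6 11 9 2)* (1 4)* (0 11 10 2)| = 11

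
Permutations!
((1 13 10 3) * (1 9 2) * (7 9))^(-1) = ((1 13 10 3 7 9 2))^(-1) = (1 2 9 7 3 10 13)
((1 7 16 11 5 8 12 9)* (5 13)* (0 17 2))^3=((0 17 2)(1 7 16 11 13 5 8 12 9))^3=(17)(1 11 8)(5 9 16)(7 13 12)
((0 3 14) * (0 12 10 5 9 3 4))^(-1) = (0 4)(3 9 5 10 12 14)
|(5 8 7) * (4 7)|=|(4 7 5 8)|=4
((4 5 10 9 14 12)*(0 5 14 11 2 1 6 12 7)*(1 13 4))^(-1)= ((0 5 10 9 11 2 13 4 14 7)(1 6 12))^(-1)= (0 7 14 4 13 2 11 9 10 5)(1 12 6)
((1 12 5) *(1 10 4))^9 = ((1 12 5 10 4))^9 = (1 4 10 5 12)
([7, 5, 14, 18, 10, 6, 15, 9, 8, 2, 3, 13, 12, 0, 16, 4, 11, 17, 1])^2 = (0 9 14 11)(1 6 4 3)(2 16 13 7)(5 15 10 18)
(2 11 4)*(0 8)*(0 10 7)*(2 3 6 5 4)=(0 8 10 7)(2 11)(3 6 5 4)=[8, 1, 11, 6, 3, 4, 5, 0, 10, 9, 7, 2]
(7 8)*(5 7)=(5 7 8)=[0, 1, 2, 3, 4, 7, 6, 8, 5]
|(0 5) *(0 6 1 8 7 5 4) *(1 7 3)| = 6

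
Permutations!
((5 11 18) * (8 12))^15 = (18)(8 12)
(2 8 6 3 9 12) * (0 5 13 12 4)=[5, 1, 8, 9, 0, 13, 3, 7, 6, 4, 10, 11, 2, 12]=(0 5 13 12 2 8 6 3 9 4)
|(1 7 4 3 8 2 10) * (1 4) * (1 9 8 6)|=|(1 7 9 8 2 10 4 3 6)|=9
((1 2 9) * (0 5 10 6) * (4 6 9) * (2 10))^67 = (0 2 6 5 4)(1 10 9)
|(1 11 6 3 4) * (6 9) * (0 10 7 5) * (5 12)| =30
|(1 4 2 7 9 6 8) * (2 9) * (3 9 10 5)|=|(1 4 10 5 3 9 6 8)(2 7)|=8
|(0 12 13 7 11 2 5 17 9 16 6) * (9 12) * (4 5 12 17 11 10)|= 8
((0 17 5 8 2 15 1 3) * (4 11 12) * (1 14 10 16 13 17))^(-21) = (2 17 10)(5 16 15)(8 13 14)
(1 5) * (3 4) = (1 5)(3 4) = [0, 5, 2, 4, 3, 1]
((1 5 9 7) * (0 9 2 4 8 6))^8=(0 6 8 4 2 5 1 7 9)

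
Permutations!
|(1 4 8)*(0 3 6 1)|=6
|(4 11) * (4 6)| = 3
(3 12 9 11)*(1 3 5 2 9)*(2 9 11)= [0, 3, 11, 12, 4, 9, 6, 7, 8, 2, 10, 5, 1]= (1 3 12)(2 11 5 9)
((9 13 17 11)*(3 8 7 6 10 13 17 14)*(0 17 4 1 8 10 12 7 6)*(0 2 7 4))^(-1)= ((0 17 11 9)(1 8 6 12 4)(2 7)(3 10 13 14))^(-1)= (0 9 11 17)(1 4 12 6 8)(2 7)(3 14 13 10)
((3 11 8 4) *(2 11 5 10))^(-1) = (2 10 5 3 4 8 11) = ((2 11 8 4 3 5 10))^(-1)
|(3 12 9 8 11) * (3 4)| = |(3 12 9 8 11 4)| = 6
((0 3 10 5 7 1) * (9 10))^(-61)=((0 3 9 10 5 7 1))^(-61)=(0 9 5 1 3 10 7)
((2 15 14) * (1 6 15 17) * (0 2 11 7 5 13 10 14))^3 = (0 1)(2 6)(5 14)(7 10)(11 13)(15 17)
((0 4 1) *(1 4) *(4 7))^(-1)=(0 1)(4 7)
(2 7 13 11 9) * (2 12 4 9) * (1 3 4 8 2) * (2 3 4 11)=(1 4 9 12 8 3 11)(2 7 13)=[0, 4, 7, 11, 9, 5, 6, 13, 3, 12, 10, 1, 8, 2]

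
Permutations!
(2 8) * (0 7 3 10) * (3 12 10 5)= (0 7 12 10)(2 8)(3 5)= [7, 1, 8, 5, 4, 3, 6, 12, 2, 9, 0, 11, 10]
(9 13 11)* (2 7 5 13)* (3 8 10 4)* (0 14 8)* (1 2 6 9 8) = (0 14 1 2 7 5 13 11 8 10 4 3)(6 9) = [14, 2, 7, 0, 3, 13, 9, 5, 10, 6, 4, 8, 12, 11, 1]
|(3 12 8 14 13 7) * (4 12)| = 7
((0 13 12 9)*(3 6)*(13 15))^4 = ((0 15 13 12 9)(3 6))^4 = (0 9 12 13 15)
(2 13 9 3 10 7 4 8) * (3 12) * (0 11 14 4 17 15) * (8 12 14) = (0 11 8 2 13 9 14 4 12 3 10 7 17 15) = [11, 1, 13, 10, 12, 5, 6, 17, 2, 14, 7, 8, 3, 9, 4, 0, 16, 15]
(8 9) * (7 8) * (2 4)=(2 4)(7 8 9)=[0, 1, 4, 3, 2, 5, 6, 8, 9, 7]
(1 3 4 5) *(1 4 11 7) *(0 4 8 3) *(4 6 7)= (0 6 7 1)(3 11 4 5 8)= [6, 0, 2, 11, 5, 8, 7, 1, 3, 9, 10, 4]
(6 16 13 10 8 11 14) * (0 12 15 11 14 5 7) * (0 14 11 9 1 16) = [12, 16, 2, 3, 4, 7, 0, 14, 11, 1, 8, 5, 15, 10, 6, 9, 13] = (0 12 15 9 1 16 13 10 8 11 5 7 14 6)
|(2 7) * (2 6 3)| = 4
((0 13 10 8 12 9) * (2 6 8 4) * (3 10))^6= ((0 13 3 10 4 2 6 8 12 9))^6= (0 6 3 12 4)(2 13 8 10 9)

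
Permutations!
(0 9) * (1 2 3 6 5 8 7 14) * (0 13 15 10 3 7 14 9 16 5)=(0 16 5 8 14 1 2 7 9 13 15 10 3 6)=[16, 2, 7, 6, 4, 8, 0, 9, 14, 13, 3, 11, 12, 15, 1, 10, 5]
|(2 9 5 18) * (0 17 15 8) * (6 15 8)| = 12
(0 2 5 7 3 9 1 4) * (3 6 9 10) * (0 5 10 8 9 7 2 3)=(0 3 8 9 1 4 5 2 10)(6 7)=[3, 4, 10, 8, 5, 2, 7, 6, 9, 1, 0]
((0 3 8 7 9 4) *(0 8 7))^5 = ((0 3 7 9 4 8))^5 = (0 8 4 9 7 3)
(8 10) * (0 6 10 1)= (0 6 10 8 1)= [6, 0, 2, 3, 4, 5, 10, 7, 1, 9, 8]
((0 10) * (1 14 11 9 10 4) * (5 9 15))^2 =(0 1 11 5 10 4 14 15 9)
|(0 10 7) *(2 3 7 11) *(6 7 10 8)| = |(0 8 6 7)(2 3 10 11)| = 4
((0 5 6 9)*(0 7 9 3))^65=(0 5 6 3)(7 9)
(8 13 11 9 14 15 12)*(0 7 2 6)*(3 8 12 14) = (0 7 2 6)(3 8 13 11 9)(14 15) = [7, 1, 6, 8, 4, 5, 0, 2, 13, 3, 10, 9, 12, 11, 15, 14]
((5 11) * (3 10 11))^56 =((3 10 11 5))^56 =(11)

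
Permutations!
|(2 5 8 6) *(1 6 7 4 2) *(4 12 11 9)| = 8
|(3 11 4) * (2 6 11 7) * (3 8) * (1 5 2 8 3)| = |(1 5 2 6 11 4 3 7 8)| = 9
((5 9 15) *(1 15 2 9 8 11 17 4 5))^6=(4 5 8 11 17)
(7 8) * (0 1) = (0 1)(7 8) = [1, 0, 2, 3, 4, 5, 6, 8, 7]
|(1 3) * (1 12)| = |(1 3 12)| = 3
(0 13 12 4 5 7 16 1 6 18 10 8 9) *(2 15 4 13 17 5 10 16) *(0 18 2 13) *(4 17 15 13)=(0 15 17 5 7 4 10 8 9 18 16 1 6 2 13 12)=[15, 6, 13, 3, 10, 7, 2, 4, 9, 18, 8, 11, 0, 12, 14, 17, 1, 5, 16]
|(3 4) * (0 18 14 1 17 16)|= 6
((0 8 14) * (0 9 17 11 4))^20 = (0 4 11 17 9 14 8)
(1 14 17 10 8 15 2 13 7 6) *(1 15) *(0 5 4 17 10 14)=(0 5 4 17 14 10 8 1)(2 13 7 6 15)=[5, 0, 13, 3, 17, 4, 15, 6, 1, 9, 8, 11, 12, 7, 10, 2, 16, 14]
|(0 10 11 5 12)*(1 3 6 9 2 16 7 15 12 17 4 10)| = |(0 1 3 6 9 2 16 7 15 12)(4 10 11 5 17)| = 10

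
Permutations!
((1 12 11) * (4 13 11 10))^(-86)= (1 13 10)(4 12 11)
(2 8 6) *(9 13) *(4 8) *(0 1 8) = (0 1 8 6 2 4)(9 13) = [1, 8, 4, 3, 0, 5, 2, 7, 6, 13, 10, 11, 12, 9]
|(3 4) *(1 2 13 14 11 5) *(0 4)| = 6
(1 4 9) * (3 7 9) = (1 4 3 7 9) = [0, 4, 2, 7, 3, 5, 6, 9, 8, 1]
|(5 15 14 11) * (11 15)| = |(5 11)(14 15)| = 2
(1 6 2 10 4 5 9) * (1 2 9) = (1 6 9 2 10 4 5) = [0, 6, 10, 3, 5, 1, 9, 7, 8, 2, 4]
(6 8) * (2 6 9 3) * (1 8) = (1 8 9 3 2 6) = [0, 8, 6, 2, 4, 5, 1, 7, 9, 3]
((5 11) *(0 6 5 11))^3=(11)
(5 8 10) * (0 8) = (0 8 10 5) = [8, 1, 2, 3, 4, 0, 6, 7, 10, 9, 5]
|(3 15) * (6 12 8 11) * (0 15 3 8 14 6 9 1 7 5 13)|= 9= |(0 15 8 11 9 1 7 5 13)(6 12 14)|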